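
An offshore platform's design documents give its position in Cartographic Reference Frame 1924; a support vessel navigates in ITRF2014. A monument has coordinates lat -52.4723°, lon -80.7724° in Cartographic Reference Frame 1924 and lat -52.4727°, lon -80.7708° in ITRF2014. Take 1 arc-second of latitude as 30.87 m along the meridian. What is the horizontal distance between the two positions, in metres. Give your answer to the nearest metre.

117 m

Δφ = -52.4727° − -52.4723° = -0.0004°; Δλ = -80.7708° − -80.7724° = +0.0016°.
1° of latitude = 3600 × 30.87 = 111132 m.
ΔN = Δφ × 111132 = -44.5 m; ΔE = Δλ × 111132 × cos(-52.4723°) = +0.0016 × 111132 × 0.609145 = 108.3 m.
Distance = √(ΔE² + ΔN²) = √(108.3² + (-44.5)²) = 117.1 m.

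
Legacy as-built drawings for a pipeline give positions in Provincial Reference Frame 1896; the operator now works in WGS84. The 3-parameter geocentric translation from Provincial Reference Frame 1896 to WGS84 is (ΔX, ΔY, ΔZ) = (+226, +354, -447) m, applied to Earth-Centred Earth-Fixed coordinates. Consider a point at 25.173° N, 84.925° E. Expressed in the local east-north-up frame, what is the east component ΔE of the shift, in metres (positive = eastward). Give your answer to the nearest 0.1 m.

ΔE = -193.8 m

The local east axis at (φ, λ) is (−sin λ, cos λ, 0), so ΔE = −sin(84.925°)·226 + cos(84.925°)·354 = -193.80 m.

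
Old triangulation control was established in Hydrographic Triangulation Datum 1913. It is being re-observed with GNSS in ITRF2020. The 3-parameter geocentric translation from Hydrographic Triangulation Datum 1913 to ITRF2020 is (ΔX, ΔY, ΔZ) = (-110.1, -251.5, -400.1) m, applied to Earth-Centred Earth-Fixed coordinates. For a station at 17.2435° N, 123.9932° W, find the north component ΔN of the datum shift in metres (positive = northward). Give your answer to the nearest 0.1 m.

The local north axis is (−sin φ cos λ, −sin φ sin λ, cos φ), giving ΔN = -18.247 − 61.812 − 382.117 = -462.18 m.

ΔN = -462.2 m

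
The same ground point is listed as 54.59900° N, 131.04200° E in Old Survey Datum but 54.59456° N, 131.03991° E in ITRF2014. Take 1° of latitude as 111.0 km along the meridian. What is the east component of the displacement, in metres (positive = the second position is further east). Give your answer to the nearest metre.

ΔE = -134 m

Δφ = 54.59456° − 54.59900° = -0.00444°; Δλ = 131.03991° − 131.04200° = -0.00209°.
ΔN = Δφ × 111000 = -492.8 m; ΔE = Δλ × 111000 × cos(54.59900°) = -0.00209 × 111000 × 0.579295 = -134.4 m.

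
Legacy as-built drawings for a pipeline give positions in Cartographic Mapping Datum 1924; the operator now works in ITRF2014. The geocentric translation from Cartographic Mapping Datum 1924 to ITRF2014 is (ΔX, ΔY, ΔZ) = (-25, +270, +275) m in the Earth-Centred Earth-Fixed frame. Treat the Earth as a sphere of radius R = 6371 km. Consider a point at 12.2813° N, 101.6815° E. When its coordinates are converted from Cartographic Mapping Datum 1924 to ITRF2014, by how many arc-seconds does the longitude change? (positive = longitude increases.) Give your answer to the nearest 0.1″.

Δλ = -1.0″

sin φ = 0.212711, cos φ = 0.977115, sin λ = 0.979288, cos λ = -0.202471.
East component: ΔE = −sin λ·ΔX + cos λ·ΔY = −(0.979288)(-25) + (-0.202471)(270) = -30.18 m.
1° of latitude spans πR/180 = 111195 m; at latitude φ, 1° of longitude spans that × cos φ = 108650.2 m, so Δλ = -30.18 / 108650.2 × 3600 = -1.000″.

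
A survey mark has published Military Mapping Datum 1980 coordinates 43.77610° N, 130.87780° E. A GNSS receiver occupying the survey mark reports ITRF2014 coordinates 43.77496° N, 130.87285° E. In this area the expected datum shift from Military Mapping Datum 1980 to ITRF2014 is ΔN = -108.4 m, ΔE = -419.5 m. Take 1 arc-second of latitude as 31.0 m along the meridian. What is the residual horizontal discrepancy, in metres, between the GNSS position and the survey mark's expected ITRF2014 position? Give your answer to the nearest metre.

28 m

Observed coordinate differences: Δφ = -0.00114°, Δλ = -0.00495°.
Converting to metres (1° lat = 111600 m, cos φ = 0.722049): observed ΔN = -127.2 m, observed ΔE = -398.9 m.
Subtracting the expected shift leaves a residual of -127.2 − (-108.4) = -18.8 m north and -398.9 − (-419.5) = 20.6 m east.
Residual distance = √((-18.8)² + 20.6²) = 27.9 m.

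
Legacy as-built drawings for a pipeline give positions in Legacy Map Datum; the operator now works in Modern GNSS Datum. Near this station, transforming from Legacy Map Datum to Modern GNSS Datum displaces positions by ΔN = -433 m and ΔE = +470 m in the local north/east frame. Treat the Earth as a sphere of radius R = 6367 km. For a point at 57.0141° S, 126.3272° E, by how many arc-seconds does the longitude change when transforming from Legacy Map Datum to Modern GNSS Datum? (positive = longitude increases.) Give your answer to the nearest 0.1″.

At latitude -57.0141°, cos φ = 0.544433.
One radian of longitude at latitude φ spans R cos φ, so Δλ = ΔE / (R cos φ) = 470.0 / (6367000 × 0.544433) = 1.3559e-04 rad = 27.967″.

Δλ = 28.0″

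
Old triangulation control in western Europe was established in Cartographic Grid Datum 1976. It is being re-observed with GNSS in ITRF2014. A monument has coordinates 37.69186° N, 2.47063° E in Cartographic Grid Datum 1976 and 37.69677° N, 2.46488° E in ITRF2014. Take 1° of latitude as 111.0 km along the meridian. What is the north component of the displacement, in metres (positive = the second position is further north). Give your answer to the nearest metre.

Δφ = 37.69677° − 37.69186° = +0.00491°; Δλ = 2.46488° − 2.47063° = -0.00575°.
ΔN = Δφ × 111000 = 545.0 m; ΔE = Δλ × 111000 × cos(37.69186°) = -0.00575 × 111000 × 0.791310 = -505.1 m.

ΔN = 545 m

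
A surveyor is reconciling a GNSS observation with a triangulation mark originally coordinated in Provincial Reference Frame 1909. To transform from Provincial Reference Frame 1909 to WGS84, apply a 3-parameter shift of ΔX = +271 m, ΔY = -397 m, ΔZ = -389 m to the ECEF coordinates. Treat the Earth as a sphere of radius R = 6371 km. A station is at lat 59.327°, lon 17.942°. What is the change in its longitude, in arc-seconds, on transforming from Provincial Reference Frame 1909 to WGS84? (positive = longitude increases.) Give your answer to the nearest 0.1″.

Δλ = -29.3″

sin φ = 0.860093, cos φ = 0.510138, sin λ = 0.308054, cos λ = 0.951369.
East component: ΔE = −sin λ·ΔX + cos λ·ΔY = −(0.308054)(271) + (0.951369)(-397) = -461.18 m.
1° of latitude spans πR/180 = 111195 m; at latitude φ, 1° of longitude spans that × cos φ = 56724.7 m, so Δλ = -461.18 / 56724.7 × 3600 = -29.268″.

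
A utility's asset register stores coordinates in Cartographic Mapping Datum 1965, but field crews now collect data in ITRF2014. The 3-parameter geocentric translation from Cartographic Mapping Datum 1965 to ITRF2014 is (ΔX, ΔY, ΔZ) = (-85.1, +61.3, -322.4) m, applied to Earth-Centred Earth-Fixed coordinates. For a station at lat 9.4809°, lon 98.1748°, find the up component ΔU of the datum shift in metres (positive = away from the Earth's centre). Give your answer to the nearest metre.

The local up (radial) axis is (cos φ cos λ, cos φ sin λ, sin φ), giving ΔU = 11.935 + 59.848 − 53.105 = 18.68 m.

ΔU = 19 m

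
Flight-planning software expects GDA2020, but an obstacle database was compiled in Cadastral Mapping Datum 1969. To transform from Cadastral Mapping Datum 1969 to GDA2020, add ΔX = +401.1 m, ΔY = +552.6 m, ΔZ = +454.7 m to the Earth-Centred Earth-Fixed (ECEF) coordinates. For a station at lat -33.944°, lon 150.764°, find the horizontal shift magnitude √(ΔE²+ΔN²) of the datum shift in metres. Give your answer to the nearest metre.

755 m

At φ = -33.944°, λ = 150.764°: sin φ = -0.558382, cos φ = 0.829584, sin λ = 0.488408, cos λ = -0.872615.
ΔE = −sin λ·ΔX + cos λ·ΔY = −(0.488408)·(401.1) + (-0.872615)·(552.6) = -678.11 m.
ΔN = −sin φ cos λ·ΔX − sin φ sin λ·ΔY + cos φ·ΔZ = −(-0.558382)(-0.872615)(401.1) − (-0.558382)(0.488408)(552.6) + (0.829584)(454.7) = 332.48 m.
Horizontal magnitude = √(ΔE² + ΔN²) = √((-678.11)² + 332.48²) = 755.23 m.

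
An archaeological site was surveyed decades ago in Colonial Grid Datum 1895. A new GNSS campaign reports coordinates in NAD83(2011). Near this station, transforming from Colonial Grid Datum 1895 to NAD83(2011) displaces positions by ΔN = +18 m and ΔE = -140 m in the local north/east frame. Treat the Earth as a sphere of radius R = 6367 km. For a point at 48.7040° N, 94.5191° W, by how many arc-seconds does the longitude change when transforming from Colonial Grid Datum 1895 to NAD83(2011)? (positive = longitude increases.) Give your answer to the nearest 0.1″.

At latitude 48.7040°, cos φ = 0.659949.
One radian of longitude at latitude φ spans R cos φ, so Δλ = ΔE / (R cos φ) = -140.0 / (6367000 × 0.659949) = -3.3318e-05 rad = -6.872″.

Δλ = -6.9″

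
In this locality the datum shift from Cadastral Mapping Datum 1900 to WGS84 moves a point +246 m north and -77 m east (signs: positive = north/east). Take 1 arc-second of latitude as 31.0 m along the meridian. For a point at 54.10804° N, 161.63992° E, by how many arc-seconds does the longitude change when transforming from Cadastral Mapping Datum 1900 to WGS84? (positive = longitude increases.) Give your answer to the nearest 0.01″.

Δλ = -4.24″

At latitude 54.10804°, cos φ = 0.586259.
1″ of longitude at this latitude = 31.00 × cos φ = 18.1740 m, so Δλ = -77.0 / 18.1740 = -4.237″.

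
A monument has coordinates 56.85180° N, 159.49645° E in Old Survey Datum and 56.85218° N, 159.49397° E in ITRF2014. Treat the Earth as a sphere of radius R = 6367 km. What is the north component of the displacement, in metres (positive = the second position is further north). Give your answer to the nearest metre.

Δφ = 56.85218° − 56.85180° = +0.00038°; Δλ = 159.49397° − 159.49645° = -0.00248°.
1° along a meridian = πR/180 = 111125 m.
ΔN = Δφ × 111125 = 42.2 m; ΔE = Δλ × 111125 × cos(56.85180°) = -0.00248 × 111125 × 0.546806 = -150.7 m.

ΔN = 42 m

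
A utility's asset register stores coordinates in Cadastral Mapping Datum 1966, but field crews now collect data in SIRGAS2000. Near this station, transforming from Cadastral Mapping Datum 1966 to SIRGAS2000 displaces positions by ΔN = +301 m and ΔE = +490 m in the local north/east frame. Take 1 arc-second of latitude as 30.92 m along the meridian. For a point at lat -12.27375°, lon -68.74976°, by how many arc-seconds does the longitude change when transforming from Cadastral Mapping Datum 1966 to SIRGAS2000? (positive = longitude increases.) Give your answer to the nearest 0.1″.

At latitude -12.27375°, cos φ = 0.977143.
1″ of longitude at this latitude = 30.92 × cos φ = 30.2133 m, so Δλ = 490.0 / 30.2133 = 16.218″.

Δλ = 16.2″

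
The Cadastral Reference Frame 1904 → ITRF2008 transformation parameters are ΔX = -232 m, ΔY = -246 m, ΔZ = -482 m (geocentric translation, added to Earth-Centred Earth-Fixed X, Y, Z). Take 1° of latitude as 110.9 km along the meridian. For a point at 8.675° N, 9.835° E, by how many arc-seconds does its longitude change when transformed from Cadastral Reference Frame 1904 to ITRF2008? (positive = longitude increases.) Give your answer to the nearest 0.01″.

sin φ = 0.150829, cos φ = 0.988560, sin λ = 0.170811, cos λ = 0.985304.
East component: ΔE = −sin λ·ΔX + cos λ·ΔY = −(0.170811)(-232) + (0.985304)(-246) = -202.76 m.
1° of latitude spans 110900 m; at latitude φ, 1° of longitude spans that × cos φ = 109631.3 m, so Δλ = -202.76 / 109631.3 × 3600 = -6.658″.

Δλ = -6.66″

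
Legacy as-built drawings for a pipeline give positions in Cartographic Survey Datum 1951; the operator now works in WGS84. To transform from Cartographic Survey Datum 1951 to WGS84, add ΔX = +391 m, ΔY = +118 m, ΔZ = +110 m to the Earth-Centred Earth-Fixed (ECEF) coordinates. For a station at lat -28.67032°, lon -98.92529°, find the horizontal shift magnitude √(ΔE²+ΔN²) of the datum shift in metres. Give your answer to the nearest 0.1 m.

At φ = -28.67032°, λ = -98.92529°: sin φ = -0.479769, cos φ = 0.877395, sin λ = -0.987891, cos λ = -0.155146.
ΔE = −sin λ·ΔX + cos λ·ΔY = −(-0.987891)·(391) + (-0.155146)·(118) = 367.96 m.
ΔN = −sin φ cos λ·ΔX − sin φ sin λ·ΔY + cos φ·ΔZ = −(-0.479769)(-0.155146)(391) − (-0.479769)(-0.987891)(118) + (0.877395)(110) = 11.48 m.
Horizontal magnitude = √(ΔE² + ΔN²) = √(367.96² + 11.48²) = 368.14 m.

368.1 m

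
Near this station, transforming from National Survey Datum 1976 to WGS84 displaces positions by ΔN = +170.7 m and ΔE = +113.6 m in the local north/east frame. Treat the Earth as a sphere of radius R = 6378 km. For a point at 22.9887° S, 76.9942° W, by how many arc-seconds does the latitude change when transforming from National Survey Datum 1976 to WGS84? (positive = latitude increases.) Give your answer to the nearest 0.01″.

On a sphere of radius R, 1 rad of latitude = R, so Δφ = ΔN / R = 170.7 / 6378000 = 2.6764e-05 rad = 5.520″.

Δφ = 5.52″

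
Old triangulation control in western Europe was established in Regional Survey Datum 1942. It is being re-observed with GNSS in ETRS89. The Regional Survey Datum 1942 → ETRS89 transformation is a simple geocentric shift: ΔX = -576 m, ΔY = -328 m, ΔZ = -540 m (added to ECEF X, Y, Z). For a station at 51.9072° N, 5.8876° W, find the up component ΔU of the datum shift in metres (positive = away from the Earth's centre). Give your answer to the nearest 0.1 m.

At φ = 51.9072°, λ = -5.8876°: sin φ = 0.787013, cos φ = 0.616937, sin λ = -0.102577, cos λ = 0.994725.
ΔU = cos φ cos λ·ΔX + cos φ sin λ·ΔY + sin φ·ΔZ = (0.616937)(0.994725)(-576) + (0.616937)(-0.102577)(-328) + (0.787013)(-540) = -757.71 m.

ΔU = -757.7 m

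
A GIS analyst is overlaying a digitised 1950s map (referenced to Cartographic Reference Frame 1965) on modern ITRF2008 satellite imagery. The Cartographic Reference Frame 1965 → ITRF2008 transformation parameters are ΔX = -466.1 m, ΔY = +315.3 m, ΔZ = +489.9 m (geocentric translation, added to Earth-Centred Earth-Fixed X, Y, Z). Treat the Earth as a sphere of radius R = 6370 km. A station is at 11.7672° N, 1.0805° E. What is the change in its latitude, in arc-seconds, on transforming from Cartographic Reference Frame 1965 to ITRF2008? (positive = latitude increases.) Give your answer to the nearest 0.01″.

sin φ = 0.203936, cos φ = 0.978984, sin λ = 0.018857, cos λ = 0.999822.
North component: ΔN = −sin φ cos λ·ΔX − sin φ sin λ·ΔY + cos φ·ΔZ = −(0.203936)(0.999822)(-466.1) − (0.203936)(0.018857)(315.3) + (0.978984)(489.9) = 573.43 m.
1° of latitude spans πR/180 = 111177 m, so Δφ = 573.43 / 111177 × 3600 = 18.568″.

Δφ = 18.57″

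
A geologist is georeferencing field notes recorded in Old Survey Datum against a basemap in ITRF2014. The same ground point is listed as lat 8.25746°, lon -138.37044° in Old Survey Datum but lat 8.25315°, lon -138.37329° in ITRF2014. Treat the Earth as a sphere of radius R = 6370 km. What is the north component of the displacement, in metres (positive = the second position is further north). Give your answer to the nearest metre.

ΔN = -479 m

Δφ = 8.25315° − 8.25746° = -0.00431°; Δλ = -138.37329° − -138.37044° = -0.00285°.
1° along a meridian = πR/180 = 111177 m.
ΔN = Δφ × 111177 = -479.2 m; ΔE = Δλ × 111177 × cos(8.25746°) = -0.00285 × 111177 × 0.989633 = -313.6 m.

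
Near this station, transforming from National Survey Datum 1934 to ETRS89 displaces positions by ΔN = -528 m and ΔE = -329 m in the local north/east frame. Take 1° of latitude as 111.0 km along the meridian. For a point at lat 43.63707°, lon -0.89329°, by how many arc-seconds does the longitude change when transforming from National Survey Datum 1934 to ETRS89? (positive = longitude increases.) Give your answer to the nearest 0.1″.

At latitude 43.63707°, cos φ = 0.723726.
1° of longitude at this latitude = 111.0 × cos φ = 80.33 km, so Δλ = -329.0 / 80333.5 = -0.0040954° = -14.744″.

Δλ = -14.7″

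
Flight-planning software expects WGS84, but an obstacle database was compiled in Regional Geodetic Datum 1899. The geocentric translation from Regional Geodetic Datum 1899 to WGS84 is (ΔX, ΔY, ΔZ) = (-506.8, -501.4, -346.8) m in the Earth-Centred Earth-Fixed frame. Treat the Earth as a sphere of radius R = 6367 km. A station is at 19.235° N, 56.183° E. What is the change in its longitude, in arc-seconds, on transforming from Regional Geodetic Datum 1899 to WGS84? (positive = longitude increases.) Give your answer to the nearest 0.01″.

sin φ = 0.329443, cos φ = 0.944175, sin λ = 0.830819, cos λ = 0.556542.
East component: ΔE = −sin λ·ΔX + cos λ·ΔY = −(0.830819)(-506.8) + (0.556542)(-501.4) = 142.01 m.
1° of latitude spans πR/180 = 111125 m; at latitude φ, 1° of longitude spans that × cos φ = 104921.6 m, so Δλ = 142.01 / 104921.6 × 3600 = 4.873″.

Δλ = 4.87″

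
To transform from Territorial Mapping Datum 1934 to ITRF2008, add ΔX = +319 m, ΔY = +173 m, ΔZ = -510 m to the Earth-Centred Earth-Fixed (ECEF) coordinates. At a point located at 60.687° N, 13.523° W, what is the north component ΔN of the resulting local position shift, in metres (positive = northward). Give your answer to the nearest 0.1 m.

The local north axis is (−sin φ cos λ, −sin φ sin λ, cos φ), giving ΔN = -270.443 + 35.274 − 249.686 = -484.86 m.

ΔN = -484.9 m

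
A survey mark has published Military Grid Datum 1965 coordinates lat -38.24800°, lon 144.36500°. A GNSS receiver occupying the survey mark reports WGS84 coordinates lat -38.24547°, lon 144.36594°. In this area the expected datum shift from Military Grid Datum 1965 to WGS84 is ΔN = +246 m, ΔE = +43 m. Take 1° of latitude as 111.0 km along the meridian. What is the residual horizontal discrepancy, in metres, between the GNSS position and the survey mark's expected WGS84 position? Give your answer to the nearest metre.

52 m

Observed coordinate differences: Δφ = +0.00253°, Δλ = +0.00094°.
Converting to metres (1° lat = 111000 m, cos φ = 0.785339): observed ΔN = 280.8 m, observed ΔE = 81.9 m.
Subtracting the expected shift leaves a residual of 280.8 − (246) = 34.8 m north and 81.9 − (43) = 38.9 m east.
Residual distance = √(34.8² + 38.9²) = 52.2 m.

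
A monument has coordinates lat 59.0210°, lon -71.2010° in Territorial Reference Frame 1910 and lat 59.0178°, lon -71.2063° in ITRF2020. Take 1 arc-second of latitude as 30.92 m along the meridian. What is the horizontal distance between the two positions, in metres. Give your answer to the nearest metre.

468 m

Δφ = 59.0178° − 59.0210° = -0.0032°; Δλ = -71.2063° − -71.2010° = -0.0053°.
1° of latitude = 3600 × 30.92 = 111312 m.
ΔN = Δφ × 111312 = -356.2 m; ΔE = Δλ × 111312 × cos(59.0210°) = -0.0053 × 111312 × 0.514724 = -303.7 m.
Distance = √(ΔE² + ΔN²) = √((-303.7)² + (-356.2)²) = 468.1 m.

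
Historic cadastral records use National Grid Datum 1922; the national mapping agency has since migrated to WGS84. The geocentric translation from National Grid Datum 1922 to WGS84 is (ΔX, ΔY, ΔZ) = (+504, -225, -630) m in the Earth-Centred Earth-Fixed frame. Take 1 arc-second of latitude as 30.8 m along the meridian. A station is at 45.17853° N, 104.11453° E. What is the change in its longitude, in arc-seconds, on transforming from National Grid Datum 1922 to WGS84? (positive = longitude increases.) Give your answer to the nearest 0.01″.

Δλ = -19.99″

sin φ = 0.709307, cos φ = 0.704900, sin λ = 0.969810, cos λ = -0.243861.
East component: ΔE = −sin λ·ΔX + cos λ·ΔY = −(0.969810)(504) + (-0.243861)(-225) = -433.92 m.
1° of latitude spans 3600 × 30.80 = 110880 m; at latitude φ, 1° of longitude spans that × cos φ = 78159.3 m, so Δλ = -433.92 / 78159.3 × 3600 = -19.986″.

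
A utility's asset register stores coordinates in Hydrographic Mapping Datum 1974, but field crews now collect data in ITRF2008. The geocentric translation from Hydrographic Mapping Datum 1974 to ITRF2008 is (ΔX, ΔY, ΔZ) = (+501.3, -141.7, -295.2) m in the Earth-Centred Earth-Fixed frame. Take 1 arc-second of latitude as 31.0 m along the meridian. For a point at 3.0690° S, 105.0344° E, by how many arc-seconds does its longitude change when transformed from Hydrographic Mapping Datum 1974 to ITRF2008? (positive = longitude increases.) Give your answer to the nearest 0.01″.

sin φ = -0.053539, cos φ = 0.998566, sin λ = 0.965770, cos λ = -0.259399.
East component: ΔE = −sin λ·ΔX + cos λ·ΔY = −(0.965770)(501.3) + (-0.259399)(-141.7) = -447.38 m.
1° of latitude spans 3600 × 31.00 = 111600 m; at latitude φ, 1° of longitude spans that × cos φ = 111439.9 m, so Δλ = -447.38 / 111439.9 × 3600 = -14.452″.

Δλ = -14.45″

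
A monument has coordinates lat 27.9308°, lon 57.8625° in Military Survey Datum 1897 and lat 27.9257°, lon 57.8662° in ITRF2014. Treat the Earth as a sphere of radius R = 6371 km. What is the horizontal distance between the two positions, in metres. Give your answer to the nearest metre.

Δφ = 27.9257° − 27.9308° = -0.0051°; Δλ = 57.8662° − 57.8625° = +0.0037°.
1° along a meridian = πR/180 = 111195 m.
ΔN = Δφ × 111195 = -567.1 m; ΔE = Δλ × 111195 × cos(27.9308°) = +0.0037 × 111195 × 0.883514 = 363.5 m.
Distance = √(ΔE² + ΔN²) = √(363.5² + (-567.1)²) = 673.6 m.

674 m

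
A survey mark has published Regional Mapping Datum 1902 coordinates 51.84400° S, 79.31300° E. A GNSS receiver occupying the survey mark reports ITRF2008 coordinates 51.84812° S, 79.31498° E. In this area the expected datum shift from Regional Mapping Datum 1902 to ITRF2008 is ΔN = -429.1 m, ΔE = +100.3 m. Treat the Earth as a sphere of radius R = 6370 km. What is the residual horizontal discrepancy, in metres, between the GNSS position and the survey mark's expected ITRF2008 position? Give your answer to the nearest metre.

Observed coordinate differences: Δφ = -0.00412°, Δλ = +0.00198°.
Converting to metres (1° lat = 111177 m, cos φ = 0.617805): observed ΔN = -458.1 m, observed ΔE = 136.0 m.
Subtracting the expected shift leaves a residual of -458.1 − (-429.1) = -29.0 m north and 136.0 − (100.3) = 35.7 m east.
Residual distance = √((-29.0)² + 35.7²) = 46.0 m.

46 m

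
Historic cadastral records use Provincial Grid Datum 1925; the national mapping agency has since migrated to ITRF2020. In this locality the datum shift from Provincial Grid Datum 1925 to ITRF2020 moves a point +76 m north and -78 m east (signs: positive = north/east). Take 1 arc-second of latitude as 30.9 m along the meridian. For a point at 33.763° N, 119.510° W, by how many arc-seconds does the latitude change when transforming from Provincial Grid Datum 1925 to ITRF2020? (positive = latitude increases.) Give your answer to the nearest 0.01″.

Δφ = 2.46″

1″ of latitude = 30.90 m, so Δφ = 76.0 / 30.90 = 2.460″.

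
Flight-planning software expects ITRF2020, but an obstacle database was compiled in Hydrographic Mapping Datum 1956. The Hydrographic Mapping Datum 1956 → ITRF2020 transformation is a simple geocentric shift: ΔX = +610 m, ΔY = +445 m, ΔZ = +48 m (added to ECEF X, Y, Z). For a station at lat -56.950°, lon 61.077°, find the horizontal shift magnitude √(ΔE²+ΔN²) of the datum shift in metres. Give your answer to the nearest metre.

At φ = -56.950°, λ = 61.077°: sin φ = -0.838195, cos φ = 0.545371, sin λ = 0.875270, cos λ = 0.483634.
ΔE = −sin λ·ΔX + cos λ·ΔY = −(0.875270)·(610) + (0.483634)·(445) = -318.70 m.
ΔN = −sin φ cos λ·ΔX − sin φ sin λ·ΔY + cos φ·ΔZ = −(-0.838195)(0.483634)(610) − (-0.838195)(0.875270)(445) + (0.545371)(48) = 599.93 m.
Horizontal magnitude = √(ΔE² + ΔN²) = √((-318.70)² + 599.93²) = 679.33 m.

679 m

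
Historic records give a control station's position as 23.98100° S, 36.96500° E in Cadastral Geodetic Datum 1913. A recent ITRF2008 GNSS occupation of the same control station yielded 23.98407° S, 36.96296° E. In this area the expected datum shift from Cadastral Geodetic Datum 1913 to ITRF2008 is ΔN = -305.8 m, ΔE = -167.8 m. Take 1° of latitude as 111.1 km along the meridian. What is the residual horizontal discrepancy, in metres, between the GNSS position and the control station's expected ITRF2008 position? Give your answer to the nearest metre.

Observed coordinate differences: Δφ = -0.00307°, Δλ = -0.00204°.
Converting to metres (1° lat = 111100 m, cos φ = 0.913680): observed ΔN = -341.1 m, observed ΔE = -207.1 m.
Subtracting the expected shift leaves a residual of -341.1 − (-305.8) = -35.3 m north and -207.1 − (-167.8) = -39.3 m east.
Residual distance = √((-35.3)² + (-39.3)²) = 52.8 m.

53 m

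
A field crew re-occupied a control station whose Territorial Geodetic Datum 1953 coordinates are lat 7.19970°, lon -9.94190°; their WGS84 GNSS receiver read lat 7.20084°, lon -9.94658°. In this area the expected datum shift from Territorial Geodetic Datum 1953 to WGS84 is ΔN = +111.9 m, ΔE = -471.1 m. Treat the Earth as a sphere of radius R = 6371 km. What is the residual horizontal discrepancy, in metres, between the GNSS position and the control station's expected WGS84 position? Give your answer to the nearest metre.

Observed coordinate differences: Δφ = +0.00114°, Δλ = -0.00468°.
Converting to metres (1° lat = 111195 m, cos φ = 0.992115): observed ΔN = 126.8 m, observed ΔE = -516.3 m.
Subtracting the expected shift leaves a residual of 126.8 − (111.9) = 14.9 m north and -516.3 − (-471.1) = -45.2 m east.
Residual distance = √(14.9² + (-45.2)²) = 47.6 m.

48 m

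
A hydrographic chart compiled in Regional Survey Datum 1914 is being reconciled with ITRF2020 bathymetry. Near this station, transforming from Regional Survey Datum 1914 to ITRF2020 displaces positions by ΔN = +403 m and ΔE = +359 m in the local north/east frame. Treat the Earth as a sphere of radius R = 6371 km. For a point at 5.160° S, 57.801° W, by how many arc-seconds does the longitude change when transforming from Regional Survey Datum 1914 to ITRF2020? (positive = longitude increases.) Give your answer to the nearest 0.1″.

At latitude -5.160°, cos φ = 0.995947.
One radian of longitude at latitude φ spans R cos φ, so Δλ = ΔE / (R cos φ) = 359.0 / (6371000 × 0.995947) = 5.6578e-05 rad = 11.670″.

Δλ = 11.7″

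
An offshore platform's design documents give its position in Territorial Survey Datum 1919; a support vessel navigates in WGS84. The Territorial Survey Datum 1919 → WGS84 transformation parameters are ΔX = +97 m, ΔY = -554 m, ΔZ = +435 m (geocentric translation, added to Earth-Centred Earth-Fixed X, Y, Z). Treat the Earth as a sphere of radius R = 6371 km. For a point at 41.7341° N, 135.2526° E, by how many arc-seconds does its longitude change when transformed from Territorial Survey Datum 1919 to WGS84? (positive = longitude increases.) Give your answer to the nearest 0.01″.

Δλ = 14.11″

sin φ = 0.665675, cos φ = 0.746242, sin λ = 0.703982, cos λ = -0.710217.
East component: ΔE = −sin λ·ΔX + cos λ·ΔY = −(0.703982)(97) + (-0.710217)(-554) = 325.17 m.
1° of latitude spans πR/180 = 111195 m; at latitude φ, 1° of longitude spans that × cos φ = 82978.3 m, so Δλ = 325.17 / 82978.3 × 3600 = 14.108″.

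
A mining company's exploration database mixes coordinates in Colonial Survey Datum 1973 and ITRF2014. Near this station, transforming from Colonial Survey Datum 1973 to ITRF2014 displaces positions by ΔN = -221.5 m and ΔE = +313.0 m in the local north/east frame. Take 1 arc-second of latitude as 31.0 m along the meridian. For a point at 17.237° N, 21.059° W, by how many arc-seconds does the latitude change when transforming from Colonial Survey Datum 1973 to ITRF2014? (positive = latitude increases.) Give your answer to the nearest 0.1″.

1″ of latitude = 31.00 m, so Δφ = -221.5 / 31.00 = -7.145″.

Δφ = -7.1″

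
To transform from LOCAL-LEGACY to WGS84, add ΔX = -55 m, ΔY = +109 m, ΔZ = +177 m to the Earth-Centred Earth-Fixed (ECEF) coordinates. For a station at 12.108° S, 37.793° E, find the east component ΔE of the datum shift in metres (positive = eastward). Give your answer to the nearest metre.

ΔE = 120 m

At φ = -12.108°, λ = 37.793°: sin φ = -0.209755, cos φ = 0.977754, sin λ = 0.612811, cos λ = 0.790230.
ΔE = −sin λ·ΔX + cos λ·ΔY = −(0.612811)·(-55) + (0.790230)·(109) = 119.84 m.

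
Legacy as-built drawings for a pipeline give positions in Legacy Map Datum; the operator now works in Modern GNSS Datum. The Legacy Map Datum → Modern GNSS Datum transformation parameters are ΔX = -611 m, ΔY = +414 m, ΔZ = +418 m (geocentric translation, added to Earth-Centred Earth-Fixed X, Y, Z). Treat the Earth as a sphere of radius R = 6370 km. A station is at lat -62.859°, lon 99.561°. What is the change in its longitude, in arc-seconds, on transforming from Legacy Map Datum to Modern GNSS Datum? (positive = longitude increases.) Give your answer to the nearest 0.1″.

Δλ = 37.9″

sin φ = -0.889887, cos φ = 0.456182, sin λ = 0.986109, cos λ = -0.166098.
East component: ΔE = −sin λ·ΔX + cos λ·ΔY = −(0.986109)(-611) + (-0.166098)(414) = 533.75 m.
1° of latitude spans πR/180 = 111177 m; at latitude φ, 1° of longitude spans that × cos φ = 50717.1 m, so Δλ = 533.75 / 50717.1 × 3600 = 37.886″.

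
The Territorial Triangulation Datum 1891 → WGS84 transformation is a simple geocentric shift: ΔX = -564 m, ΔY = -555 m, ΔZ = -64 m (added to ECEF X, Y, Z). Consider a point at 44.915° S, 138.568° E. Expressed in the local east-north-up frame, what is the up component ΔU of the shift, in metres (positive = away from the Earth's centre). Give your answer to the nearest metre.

ΔU = 85 m

The local up (radial) axis is (cos φ cos λ, cos φ sin λ, sin φ), giving ΔU = 299.446 − 260.077 + 45.188 = 84.56 m.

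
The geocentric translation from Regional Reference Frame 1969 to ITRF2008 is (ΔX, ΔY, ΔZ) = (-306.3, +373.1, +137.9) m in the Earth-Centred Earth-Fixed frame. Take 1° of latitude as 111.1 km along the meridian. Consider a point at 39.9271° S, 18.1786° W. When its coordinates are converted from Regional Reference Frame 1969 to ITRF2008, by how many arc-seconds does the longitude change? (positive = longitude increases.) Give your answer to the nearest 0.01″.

sin φ = -0.641812, cos φ = 0.766862, sin λ = -0.311980, cos λ = 0.950089.
East component: ΔE = −sin λ·ΔX + cos λ·ΔY = −(-0.311980)(-306.3) + (0.950089)(373.1) = 258.92 m.
1° of latitude spans 111100 m; at latitude φ, 1° of longitude spans that × cos φ = 85198.3 m, so Δλ = 258.92 / 85198.3 × 3600 = 10.940″.

Δλ = 10.94″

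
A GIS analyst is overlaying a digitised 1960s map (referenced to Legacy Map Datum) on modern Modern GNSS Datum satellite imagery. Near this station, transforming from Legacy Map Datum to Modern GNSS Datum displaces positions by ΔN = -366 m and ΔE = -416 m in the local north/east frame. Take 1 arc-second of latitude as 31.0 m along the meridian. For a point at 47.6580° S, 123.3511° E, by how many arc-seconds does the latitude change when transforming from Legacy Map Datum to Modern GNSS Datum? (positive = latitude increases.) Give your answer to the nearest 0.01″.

Δφ = -11.81″

1″ of latitude = 31.00 m, so Δφ = -366.0 / 31.00 = -11.806″.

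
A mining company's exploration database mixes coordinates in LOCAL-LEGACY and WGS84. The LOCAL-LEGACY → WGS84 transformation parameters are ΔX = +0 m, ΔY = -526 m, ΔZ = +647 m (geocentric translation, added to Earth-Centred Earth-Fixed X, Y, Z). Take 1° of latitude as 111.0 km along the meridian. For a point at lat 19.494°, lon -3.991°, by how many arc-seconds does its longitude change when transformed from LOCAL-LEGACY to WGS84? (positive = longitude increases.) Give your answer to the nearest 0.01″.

Δλ = -18.05″

sin φ = 0.333708, cos φ = 0.942676, sin λ = -0.069600, cos λ = 0.997575.
East component: ΔE = −sin λ·ΔX + cos λ·ΔY = −(-0.069600)(0) + (0.997575)(-526) = -524.72 m.
1° of latitude spans 111000 m; at latitude φ, 1° of longitude spans that × cos φ = 104637.1 m, so Δλ = -524.72 / 104637.1 × 3600 = -18.053″.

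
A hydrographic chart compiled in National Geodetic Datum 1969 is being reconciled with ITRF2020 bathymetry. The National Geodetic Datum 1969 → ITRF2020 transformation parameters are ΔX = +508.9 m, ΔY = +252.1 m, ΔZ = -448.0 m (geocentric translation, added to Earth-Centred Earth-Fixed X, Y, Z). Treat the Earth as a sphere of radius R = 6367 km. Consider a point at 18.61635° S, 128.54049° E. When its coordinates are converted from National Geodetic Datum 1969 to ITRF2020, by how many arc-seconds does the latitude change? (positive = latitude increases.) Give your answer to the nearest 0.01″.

sin φ = -0.319230, cos φ = 0.947677, sin λ = 0.782168, cos λ = -0.623068.
North component: ΔN = −sin φ cos λ·ΔX − sin φ sin λ·ΔY + cos φ·ΔZ = −(-0.319230)(-0.623068)(508.9) − (-0.319230)(0.782168)(252.1) + (0.947677)(-448.0) = -462.83 m.
1° of latitude spans πR/180 = 111125 m, so Δφ = -462.83 / 111125 × 3600 = -14.994″.

Δφ = -14.99″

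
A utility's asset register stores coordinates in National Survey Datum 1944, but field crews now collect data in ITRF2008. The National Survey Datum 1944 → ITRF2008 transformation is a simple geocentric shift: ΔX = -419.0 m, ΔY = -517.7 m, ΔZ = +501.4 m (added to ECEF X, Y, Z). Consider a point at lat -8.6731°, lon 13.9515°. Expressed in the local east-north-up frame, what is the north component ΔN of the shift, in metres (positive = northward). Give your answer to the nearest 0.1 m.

The local north axis is (−sin φ cos λ, −sin φ sin λ, cos φ), giving ΔN = -61.320 − 18.822 + 495.666 = 415.52 m.

ΔN = 415.5 m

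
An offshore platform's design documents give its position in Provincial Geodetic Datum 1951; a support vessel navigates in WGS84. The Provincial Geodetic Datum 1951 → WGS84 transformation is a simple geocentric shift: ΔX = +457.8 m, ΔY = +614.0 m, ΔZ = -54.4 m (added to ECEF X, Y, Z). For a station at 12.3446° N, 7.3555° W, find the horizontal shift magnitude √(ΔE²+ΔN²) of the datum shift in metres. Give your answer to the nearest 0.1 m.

The local east axis at (φ, λ) is (−sin λ, cos λ, 0), so ΔE = −sin(-7.3555°)·457.8 + cos(-7.3555°)·614.0 = 667.56 m.
The local north axis is (−sin φ cos λ, −sin φ sin λ, cos φ), giving ΔN = -97.068 + 16.806 − 53.142 = -133.40 m.
Horizontal magnitude = √(ΔE² + ΔN²) = √(667.56² + (-133.40)²) = 680.76 m.

680.8 m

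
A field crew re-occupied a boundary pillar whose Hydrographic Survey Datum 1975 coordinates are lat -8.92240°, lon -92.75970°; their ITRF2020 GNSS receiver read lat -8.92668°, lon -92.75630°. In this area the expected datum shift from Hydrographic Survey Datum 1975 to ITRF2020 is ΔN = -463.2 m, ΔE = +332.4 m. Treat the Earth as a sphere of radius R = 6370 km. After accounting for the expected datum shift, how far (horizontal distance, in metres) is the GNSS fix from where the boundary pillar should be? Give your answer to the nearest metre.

Observed coordinate differences: Δφ = -0.00428°, Δλ = +0.00340°.
Converting to metres (1° lat = 111177 m, cos φ = 0.987899): observed ΔN = -475.8 m, observed ΔE = 373.4 m.
Subtracting the expected shift leaves a residual of -475.8 − (-463.2) = -12.6 m north and 373.4 − (332.4) = 41.0 m east.
Residual distance = √((-12.6)² + 41.0²) = 42.9 m.

43 m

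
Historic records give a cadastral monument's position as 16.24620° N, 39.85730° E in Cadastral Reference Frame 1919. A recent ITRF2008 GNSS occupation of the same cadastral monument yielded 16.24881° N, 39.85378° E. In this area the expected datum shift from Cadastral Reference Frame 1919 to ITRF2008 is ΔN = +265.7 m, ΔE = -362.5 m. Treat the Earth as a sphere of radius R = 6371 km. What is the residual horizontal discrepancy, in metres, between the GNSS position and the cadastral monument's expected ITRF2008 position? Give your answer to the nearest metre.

28 m

Observed coordinate differences: Δφ = +0.00261°, Δλ = -0.00352°.
Converting to metres (1° lat = 111195 m, cos φ = 0.960068): observed ΔN = 290.2 m, observed ΔE = -375.8 m.
Subtracting the expected shift leaves a residual of 290.2 − (265.7) = 24.5 m north and -375.8 − (-362.5) = -13.3 m east.
Residual distance = √(24.5² + (-13.3)²) = 27.9 m.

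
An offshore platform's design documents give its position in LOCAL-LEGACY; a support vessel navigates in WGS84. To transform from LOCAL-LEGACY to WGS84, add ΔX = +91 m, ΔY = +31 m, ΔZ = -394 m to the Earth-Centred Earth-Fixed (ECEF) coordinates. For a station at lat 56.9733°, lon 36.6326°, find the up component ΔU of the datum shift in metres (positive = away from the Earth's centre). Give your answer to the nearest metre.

At φ = 56.9733°, λ = 36.6326°: sin φ = 0.838417, cos φ = 0.545030, sin λ = 0.596682, cos λ = 0.802478.
ΔU = cos φ cos λ·ΔX + cos φ sin λ·ΔY + sin φ·ΔZ = (0.545030)(0.802478)(91) + (0.545030)(0.596682)(31) + (0.838417)(-394) = -280.45 m.

ΔU = -280 m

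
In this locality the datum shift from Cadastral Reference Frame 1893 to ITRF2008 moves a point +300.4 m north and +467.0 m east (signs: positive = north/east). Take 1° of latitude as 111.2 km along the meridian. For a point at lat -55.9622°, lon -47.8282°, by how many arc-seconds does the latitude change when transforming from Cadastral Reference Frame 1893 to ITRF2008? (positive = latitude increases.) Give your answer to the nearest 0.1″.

1° of latitude = 111.2 km, so Δφ = 300.4 / 111200 = 0.0027014° = 9.725″.

Δφ = 9.7″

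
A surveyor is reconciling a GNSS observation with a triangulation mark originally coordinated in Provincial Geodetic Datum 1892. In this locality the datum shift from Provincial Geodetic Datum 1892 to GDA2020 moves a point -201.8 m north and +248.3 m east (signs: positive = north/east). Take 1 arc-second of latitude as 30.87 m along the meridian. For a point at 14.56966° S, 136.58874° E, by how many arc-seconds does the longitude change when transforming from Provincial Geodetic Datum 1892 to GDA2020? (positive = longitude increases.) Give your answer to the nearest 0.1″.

Δλ = 8.3″

At latitude -14.56966°, cos φ = 0.967843.
1″ of longitude at this latitude = 30.87 × cos φ = 29.8773 m, so Δλ = 248.3 / 29.8773 = 8.311″.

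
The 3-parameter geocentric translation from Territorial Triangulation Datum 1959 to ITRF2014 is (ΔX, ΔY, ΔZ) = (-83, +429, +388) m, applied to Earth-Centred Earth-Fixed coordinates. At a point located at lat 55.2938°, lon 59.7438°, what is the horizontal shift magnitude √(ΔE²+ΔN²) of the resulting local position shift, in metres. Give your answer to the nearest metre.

At φ = 55.2938°, λ = 59.7438°: sin φ = 0.822082, cos φ = 0.569368, sin λ = 0.863781, cos λ = 0.503867.
ΔE = −sin λ·ΔX + cos λ·ΔY = −(0.863781)·(-83) + (0.503867)·(429) = 287.85 m.
ΔN = −sin φ cos λ·ΔX − sin φ sin λ·ΔY + cos φ·ΔZ = −(0.822082)(0.503867)(-83) − (0.822082)(0.863781)(429) + (0.569368)(388) = -49.34 m.
Horizontal magnitude = √(ΔE² + ΔN²) = √(287.85² + (-49.34)²) = 292.05 m.

292 m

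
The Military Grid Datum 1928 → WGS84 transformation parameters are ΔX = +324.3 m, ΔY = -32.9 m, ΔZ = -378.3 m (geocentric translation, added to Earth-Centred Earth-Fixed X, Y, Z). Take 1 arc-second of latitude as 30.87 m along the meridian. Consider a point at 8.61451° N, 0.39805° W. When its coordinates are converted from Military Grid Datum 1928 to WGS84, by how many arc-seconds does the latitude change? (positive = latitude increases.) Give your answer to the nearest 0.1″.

Δφ = -13.7″

sin φ = 0.149786, cos φ = 0.988718, sin λ = -0.006947, cos λ = 0.999976.
North component: ΔN = −sin φ cos λ·ΔX − sin φ sin λ·ΔY + cos φ·ΔZ = −(0.149786)(0.999976)(324.3) − (0.149786)(-0.006947)(-32.9) + (0.988718)(-378.3) = -422.64 m.
1° of latitude spans 3600 × 30.87 = 111132 m, so Δφ = -422.64 / 111132 × 3600 = -13.691″.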